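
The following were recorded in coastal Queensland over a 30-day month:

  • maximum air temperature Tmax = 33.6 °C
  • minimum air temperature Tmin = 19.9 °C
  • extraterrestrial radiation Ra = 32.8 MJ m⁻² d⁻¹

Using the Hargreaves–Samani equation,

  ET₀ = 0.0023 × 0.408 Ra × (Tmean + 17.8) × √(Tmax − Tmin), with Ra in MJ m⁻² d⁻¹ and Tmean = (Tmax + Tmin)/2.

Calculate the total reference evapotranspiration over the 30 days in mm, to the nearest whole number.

152 mm

Tmean = (33.6 + 19.9)/2 = 26.75 °C
0.408 Ra = 0.408 × 32.8 = 13.3824 mm/d equivalent
ET₀ = 0.0023 × 13.3824 × (26.75 + 17.8) × √13.7 = 0.0023 × 13.3824 × 44.55 × 3.7014 = 5.0755 mm/d
Over 30 days: 5.0755 × 30 = 152.265 mm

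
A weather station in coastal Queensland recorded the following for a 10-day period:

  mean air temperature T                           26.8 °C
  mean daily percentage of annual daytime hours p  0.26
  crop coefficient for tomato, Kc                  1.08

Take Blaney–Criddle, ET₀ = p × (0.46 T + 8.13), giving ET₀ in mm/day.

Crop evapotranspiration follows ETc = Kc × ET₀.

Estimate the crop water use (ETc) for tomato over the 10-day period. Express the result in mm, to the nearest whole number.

57 mm

ET₀ = 0.26 × (0.46 × 26.8 + 8.13) = 0.26 × 20.458 = 5.3191 mm/d
ETc = Kc × ET₀ = 1.08 × 5.3191 = 5.7446 mm/d
Over 10 days: 5.7446 × 10 = 57.446 mm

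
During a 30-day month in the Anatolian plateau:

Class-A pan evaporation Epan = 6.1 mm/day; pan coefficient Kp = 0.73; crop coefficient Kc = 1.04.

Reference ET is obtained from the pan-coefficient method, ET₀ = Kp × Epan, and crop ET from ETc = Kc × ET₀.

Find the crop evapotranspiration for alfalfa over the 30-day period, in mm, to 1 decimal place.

138.9 mm

ET₀ = 0.73 × 6.1 = 4.4530 mm/d
ETc = Kc × ET₀ = 1.04 × 4.4530 = 4.6311 mm/d
Over 30 days: 4.6311 × 30 = 138.933 mm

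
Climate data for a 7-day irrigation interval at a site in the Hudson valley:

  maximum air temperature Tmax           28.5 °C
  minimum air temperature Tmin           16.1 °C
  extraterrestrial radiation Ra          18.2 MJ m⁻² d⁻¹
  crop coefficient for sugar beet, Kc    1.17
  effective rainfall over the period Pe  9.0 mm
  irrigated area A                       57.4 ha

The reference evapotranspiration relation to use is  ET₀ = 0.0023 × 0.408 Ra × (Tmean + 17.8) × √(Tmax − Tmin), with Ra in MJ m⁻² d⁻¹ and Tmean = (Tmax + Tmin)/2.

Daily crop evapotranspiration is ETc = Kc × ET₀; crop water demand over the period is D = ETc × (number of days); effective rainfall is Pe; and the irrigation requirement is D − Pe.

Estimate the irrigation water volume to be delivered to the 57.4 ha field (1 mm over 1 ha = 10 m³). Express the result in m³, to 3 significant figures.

Tmean = (28.5 + 16.1)/2 = 22.30 °C
0.408 Ra = 0.408 × 18.2 = 7.4256 mm/d equivalent
ET₀ = 0.0023 × 7.4256 × (22.30 + 17.8) × √12.4 = 0.0023 × 7.4256 × 40.10 × 3.5214 = 2.4117 mm/d
ETc = Kc × ET₀ = 1.17 × 2.4117 = 2.8217 mm/d
Crop demand D = ETc × 7 d = 2.8217 × 7 = 19.752 mm
D − Pe = 19.752 − 9.0 = 10.752 mm
Volume = 10.752 mm × 57.4 ha × 10 = 6171.6 m³

6170 m³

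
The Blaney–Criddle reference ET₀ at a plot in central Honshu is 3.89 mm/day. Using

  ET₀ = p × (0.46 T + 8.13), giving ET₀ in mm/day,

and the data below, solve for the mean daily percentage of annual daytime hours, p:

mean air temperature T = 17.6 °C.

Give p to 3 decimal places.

p = ET₀ / (0.46 T + 8.13) = 3.89 / (0.46 × 17.6 + 8.13) = 3.89 / 16.226 = 0.2397

0.240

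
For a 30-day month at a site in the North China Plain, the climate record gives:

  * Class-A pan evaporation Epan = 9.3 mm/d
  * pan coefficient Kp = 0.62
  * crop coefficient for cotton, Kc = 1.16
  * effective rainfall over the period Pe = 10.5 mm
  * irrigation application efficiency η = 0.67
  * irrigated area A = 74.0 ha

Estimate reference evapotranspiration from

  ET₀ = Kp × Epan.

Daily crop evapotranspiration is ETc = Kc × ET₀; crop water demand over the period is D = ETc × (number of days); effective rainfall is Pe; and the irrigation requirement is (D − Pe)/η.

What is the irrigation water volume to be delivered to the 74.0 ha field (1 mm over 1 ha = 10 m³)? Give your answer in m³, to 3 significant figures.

210000 m³

ET₀ = 0.62 × 9.3 = 5.7660 mm/d
ETc = Kc × ET₀ = 1.16 × 5.7660 = 6.6886 mm/d
Crop demand D = ETc × 30 d = 6.6886 × 30 = 200.658 mm
D − Pe = 200.658 − 10.5 = 190.158 mm
Gross irrigation = 190.158 / 0.67 = 283.818 mm
Volume = 283.818 mm × 74.0 ha × 10 = 210025.3 m³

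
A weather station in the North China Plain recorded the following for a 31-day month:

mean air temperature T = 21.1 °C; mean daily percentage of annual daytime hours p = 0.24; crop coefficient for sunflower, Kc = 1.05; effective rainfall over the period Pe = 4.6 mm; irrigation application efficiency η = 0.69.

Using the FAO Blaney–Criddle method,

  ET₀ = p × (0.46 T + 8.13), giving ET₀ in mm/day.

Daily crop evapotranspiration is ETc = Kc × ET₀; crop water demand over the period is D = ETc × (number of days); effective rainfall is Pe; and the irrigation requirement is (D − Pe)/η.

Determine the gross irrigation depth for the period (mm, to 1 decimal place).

195.3 mm

ET₀ = 0.24 × (0.46 × 21.1 + 8.13) = 0.24 × 17.836 = 4.2806 mm/d
ETc = Kc × ET₀ = 1.05 × 4.2806 = 4.4946 mm/d
Crop demand D = ETc × 31 d = 4.4946 × 31 = 139.333 mm
D − Pe = 139.333 − 4.6 = 134.733 mm
Gross irrigation = 134.733 / 0.69 = 195.265 mm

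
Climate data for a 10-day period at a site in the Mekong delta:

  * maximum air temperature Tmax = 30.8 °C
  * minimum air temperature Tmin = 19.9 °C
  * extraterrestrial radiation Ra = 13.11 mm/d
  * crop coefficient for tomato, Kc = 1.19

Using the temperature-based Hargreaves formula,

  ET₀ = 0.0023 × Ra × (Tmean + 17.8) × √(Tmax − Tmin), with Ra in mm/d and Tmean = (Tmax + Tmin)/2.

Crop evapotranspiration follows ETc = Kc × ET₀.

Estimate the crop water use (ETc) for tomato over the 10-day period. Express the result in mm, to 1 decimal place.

Tmean = (30.8 + 19.9)/2 = 25.35 °C
ET₀ = 0.0023 × 13.11 × (25.35 + 17.8) × √10.9 = 0.0023 × 13.11 × 43.15 × 3.3015 = 4.2956 mm/d
ETc = Kc × ET₀ = 1.19 × 4.2956 = 5.1118 mm/d
Over 10 days: 5.1118 × 10 = 51.118 mm

51.1 mm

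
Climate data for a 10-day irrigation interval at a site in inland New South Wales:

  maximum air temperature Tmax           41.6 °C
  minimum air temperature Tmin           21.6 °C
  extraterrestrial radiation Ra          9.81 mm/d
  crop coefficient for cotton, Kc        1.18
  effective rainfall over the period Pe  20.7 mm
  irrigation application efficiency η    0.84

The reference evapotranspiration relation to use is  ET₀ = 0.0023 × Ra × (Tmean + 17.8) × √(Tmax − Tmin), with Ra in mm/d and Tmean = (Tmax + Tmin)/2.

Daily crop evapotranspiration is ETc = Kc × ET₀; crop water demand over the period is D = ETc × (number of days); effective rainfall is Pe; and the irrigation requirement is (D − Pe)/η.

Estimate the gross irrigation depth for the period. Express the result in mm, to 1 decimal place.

45.4 mm

Tmean = (41.6 + 21.6)/2 = 31.60 °C
ET₀ = 0.0023 × 9.81 × (31.60 + 17.8) × √20.0 = 0.0023 × 9.81 × 49.40 × 4.4721 = 4.9847 mm/d
ETc = Kc × ET₀ = 1.18 × 4.9847 = 5.8819 mm/d
Crop demand D = ETc × 10 d = 5.8819 × 10 = 58.819 mm
D − Pe = 58.819 − 20.7 = 38.119 mm
Gross irrigation = 38.119 / 0.84 = 45.380 mm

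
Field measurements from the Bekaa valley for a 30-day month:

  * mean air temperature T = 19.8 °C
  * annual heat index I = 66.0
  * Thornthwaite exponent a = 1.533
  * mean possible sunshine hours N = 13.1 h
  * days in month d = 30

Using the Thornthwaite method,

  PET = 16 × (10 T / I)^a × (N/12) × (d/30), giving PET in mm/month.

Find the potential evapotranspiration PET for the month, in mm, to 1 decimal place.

10T/I = 10 × 19.8 / 66.0 = 3.0000
(10T/I)^a = 3.0000^1.533 = 5.3880
Uncorrected PET = 16 × 5.3880 = 86.208 mm
Correction = (N/12)(d/30) = (13.1/12)(30/30) = 1.0917
PET = 86.208 × 1.0917 = 94.113 mm/month

94.1 mm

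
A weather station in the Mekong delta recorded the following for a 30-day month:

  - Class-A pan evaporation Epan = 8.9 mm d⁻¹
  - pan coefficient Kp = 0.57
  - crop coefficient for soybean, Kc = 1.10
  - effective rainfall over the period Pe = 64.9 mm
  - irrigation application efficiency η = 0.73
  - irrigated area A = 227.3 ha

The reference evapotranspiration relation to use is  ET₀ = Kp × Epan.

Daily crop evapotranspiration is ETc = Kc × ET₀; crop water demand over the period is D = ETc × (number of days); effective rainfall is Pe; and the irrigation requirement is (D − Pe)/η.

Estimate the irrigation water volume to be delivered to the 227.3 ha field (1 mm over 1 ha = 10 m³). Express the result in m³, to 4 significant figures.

319200 m³

ET₀ = 0.57 × 8.9 = 5.0730 mm/d
ETc = Kc × ET₀ = 1.10 × 5.0730 = 5.5803 mm/d
Crop demand D = ETc × 30 d = 5.5803 × 30 = 167.409 mm
D − Pe = 167.409 − 64.9 = 102.509 mm
Gross irrigation = 102.509 / 0.73 = 140.423 mm
Volume = 140.423 mm × 227.3 ha × 10 = 319181.5 m³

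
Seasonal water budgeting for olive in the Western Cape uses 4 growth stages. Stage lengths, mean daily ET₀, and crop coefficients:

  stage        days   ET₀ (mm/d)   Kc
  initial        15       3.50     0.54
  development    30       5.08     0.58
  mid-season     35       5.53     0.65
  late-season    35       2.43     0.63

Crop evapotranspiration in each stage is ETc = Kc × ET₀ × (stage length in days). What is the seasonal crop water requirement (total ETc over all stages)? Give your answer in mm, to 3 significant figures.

296 mm

initial: 0.54 × 3.50 × 15 = 28.35 mm
development: 0.58 × 5.08 × 30 = 88.39 mm
mid-season: 0.65 × 5.53 × 35 = 125.81 mm
late-season: 0.63 × 2.43 × 35 = 53.58 mm
Seasonal total = 296.13 mm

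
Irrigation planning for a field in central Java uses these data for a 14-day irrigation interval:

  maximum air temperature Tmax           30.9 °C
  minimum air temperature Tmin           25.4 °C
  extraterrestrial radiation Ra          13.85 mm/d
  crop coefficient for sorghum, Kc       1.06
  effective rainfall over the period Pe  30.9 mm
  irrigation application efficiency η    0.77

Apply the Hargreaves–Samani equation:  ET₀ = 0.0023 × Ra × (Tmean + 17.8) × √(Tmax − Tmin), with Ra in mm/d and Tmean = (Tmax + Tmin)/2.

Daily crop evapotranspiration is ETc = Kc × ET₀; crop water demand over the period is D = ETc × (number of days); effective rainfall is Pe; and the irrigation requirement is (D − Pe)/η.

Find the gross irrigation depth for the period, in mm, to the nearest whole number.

Tmean = (30.9 + 25.4)/2 = 28.15 °C
ET₀ = 0.0023 × 13.85 × (28.15 + 17.8) × √5.5 = 0.0023 × 13.85 × 45.95 × 2.3452 = 3.4328 mm/d
ETc = Kc × ET₀ = 1.06 × 3.4328 = 3.6388 mm/d
Crop demand D = ETc × 14 d = 3.6388 × 14 = 50.943 mm
D − Pe = 50.943 − 30.9 = 20.043 mm
Gross irrigation = 20.043 / 0.77 = 26.030 mm

26 mm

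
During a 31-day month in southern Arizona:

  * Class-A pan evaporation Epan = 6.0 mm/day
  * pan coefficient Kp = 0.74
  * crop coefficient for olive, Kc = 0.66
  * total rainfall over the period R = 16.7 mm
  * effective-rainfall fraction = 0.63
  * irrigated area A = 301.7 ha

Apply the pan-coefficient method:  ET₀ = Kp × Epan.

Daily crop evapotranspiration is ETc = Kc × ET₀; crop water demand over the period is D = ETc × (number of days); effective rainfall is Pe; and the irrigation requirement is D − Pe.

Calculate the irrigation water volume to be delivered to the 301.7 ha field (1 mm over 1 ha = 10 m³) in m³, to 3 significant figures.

ET₀ = 0.74 × 6.0 = 4.4400 mm/d
ETc = Kc × ET₀ = 0.66 × 4.4400 = 2.9304 mm/d
Crop demand D = ETc × 31 d = 2.9304 × 31 = 90.842 mm
Pe = 0.63 × 16.7 = 10.521 mm
D − Pe = 90.842 − 10.521 = 80.321 mm
Volume = 80.321 mm × 301.7 ha × 10 = 242328.5 m³

242000 m³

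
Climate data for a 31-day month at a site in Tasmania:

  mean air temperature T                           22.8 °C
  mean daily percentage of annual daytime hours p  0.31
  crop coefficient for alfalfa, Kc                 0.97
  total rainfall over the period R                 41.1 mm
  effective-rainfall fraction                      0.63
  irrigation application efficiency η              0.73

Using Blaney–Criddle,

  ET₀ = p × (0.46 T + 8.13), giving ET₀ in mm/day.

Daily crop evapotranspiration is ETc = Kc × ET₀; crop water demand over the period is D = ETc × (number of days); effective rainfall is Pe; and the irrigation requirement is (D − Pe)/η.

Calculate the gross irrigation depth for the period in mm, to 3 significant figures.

ET₀ = 0.31 × (0.46 × 22.8 + 8.13) = 0.31 × 18.618 = 5.7716 mm/d
ETc = Kc × ET₀ = 0.97 × 5.7716 = 5.5985 mm/d
Crop demand D = ETc × 31 d = 5.5985 × 31 = 173.554 mm
Pe = 0.63 × 41.1 = 25.893 mm
D − Pe = 173.554 − 25.893 = 147.661 mm
Gross irrigation = 147.661 / 0.73 = 202.275 mm

202 mm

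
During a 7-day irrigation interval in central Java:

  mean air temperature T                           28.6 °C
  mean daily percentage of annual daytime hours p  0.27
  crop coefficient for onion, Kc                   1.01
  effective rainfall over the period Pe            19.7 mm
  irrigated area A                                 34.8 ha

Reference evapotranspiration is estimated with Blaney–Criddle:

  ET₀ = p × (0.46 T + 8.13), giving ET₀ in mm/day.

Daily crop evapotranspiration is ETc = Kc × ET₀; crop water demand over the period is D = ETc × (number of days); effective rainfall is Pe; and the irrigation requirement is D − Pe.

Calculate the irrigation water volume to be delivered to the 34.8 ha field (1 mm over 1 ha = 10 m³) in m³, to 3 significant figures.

ET₀ = 0.27 × (0.46 × 28.6 + 8.13) = 0.27 × 21.286 = 5.7472 mm/d
ETc = Kc × ET₀ = 1.01 × 5.7472 = 5.8047 mm/d
Crop demand D = ETc × 7 d = 5.8047 × 7 = 40.633 mm
D − Pe = 40.633 − 19.7 = 20.933 mm
Volume = 20.933 mm × 34.8 ha × 10 = 7284.7 m³

7280 m³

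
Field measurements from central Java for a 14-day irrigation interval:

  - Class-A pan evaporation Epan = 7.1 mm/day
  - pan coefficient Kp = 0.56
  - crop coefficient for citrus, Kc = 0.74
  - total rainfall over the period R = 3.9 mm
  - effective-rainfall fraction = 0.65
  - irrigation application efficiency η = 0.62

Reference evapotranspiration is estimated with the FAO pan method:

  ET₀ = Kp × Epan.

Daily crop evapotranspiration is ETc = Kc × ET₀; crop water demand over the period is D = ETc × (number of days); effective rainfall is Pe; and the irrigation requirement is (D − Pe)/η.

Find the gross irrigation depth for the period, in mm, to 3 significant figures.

62.3 mm

ET₀ = 0.56 × 7.1 = 3.9760 mm/d
ETc = Kc × ET₀ = 0.74 × 3.9760 = 2.9422 mm/d
Crop demand D = ETc × 14 d = 2.9422 × 14 = 41.191 mm
Pe = 0.65 × 3.9 = 2.535 mm
D − Pe = 41.191 − 2.535 = 38.656 mm
Gross irrigation = 38.656 / 0.62 = 62.348 mm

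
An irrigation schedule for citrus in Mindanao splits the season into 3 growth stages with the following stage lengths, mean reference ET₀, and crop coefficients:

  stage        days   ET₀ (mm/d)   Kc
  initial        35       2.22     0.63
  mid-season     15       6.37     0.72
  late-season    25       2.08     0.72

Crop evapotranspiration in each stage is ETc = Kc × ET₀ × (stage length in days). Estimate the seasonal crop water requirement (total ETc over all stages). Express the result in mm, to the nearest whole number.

initial: 0.63 × 2.22 × 35 = 48.95 mm
mid-season: 0.72 × 6.37 × 15 = 68.80 mm
late-season: 0.72 × 2.08 × 25 = 37.44 mm
Seasonal total = 155.19 mm

155 mm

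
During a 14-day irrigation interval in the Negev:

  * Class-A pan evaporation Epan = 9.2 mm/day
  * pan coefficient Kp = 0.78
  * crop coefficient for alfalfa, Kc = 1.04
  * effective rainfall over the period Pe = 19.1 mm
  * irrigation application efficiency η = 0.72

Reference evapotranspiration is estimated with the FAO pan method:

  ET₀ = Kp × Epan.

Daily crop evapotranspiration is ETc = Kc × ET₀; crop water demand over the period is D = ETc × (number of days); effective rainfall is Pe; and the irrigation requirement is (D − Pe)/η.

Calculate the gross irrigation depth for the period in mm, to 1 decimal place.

ET₀ = 0.78 × 9.2 = 7.1760 mm/d
ETc = Kc × ET₀ = 1.04 × 7.1760 = 7.4630 mm/d
Crop demand D = ETc × 14 d = 7.4630 × 14 = 104.482 mm
D − Pe = 104.482 − 19.1 = 85.382 mm
Gross irrigation = 85.382 / 0.72 = 118.586 mm

118.6 mm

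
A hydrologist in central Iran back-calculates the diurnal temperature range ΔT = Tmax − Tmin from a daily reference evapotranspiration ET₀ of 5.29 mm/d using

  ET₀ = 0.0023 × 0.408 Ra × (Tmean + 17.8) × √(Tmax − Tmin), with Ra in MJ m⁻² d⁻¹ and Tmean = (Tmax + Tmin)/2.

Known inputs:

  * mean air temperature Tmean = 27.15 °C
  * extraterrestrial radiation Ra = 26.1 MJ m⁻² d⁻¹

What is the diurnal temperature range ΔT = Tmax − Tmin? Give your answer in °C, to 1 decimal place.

√ΔT = ET₀ / [0.0023 × 0.408 × Ra × (Tmean+17.8)] = 5.29 / (0.0023 × 10.6488 × 44.95) = 4.8050
ΔT = 4.8050² = 23.088 °C

23.1 °C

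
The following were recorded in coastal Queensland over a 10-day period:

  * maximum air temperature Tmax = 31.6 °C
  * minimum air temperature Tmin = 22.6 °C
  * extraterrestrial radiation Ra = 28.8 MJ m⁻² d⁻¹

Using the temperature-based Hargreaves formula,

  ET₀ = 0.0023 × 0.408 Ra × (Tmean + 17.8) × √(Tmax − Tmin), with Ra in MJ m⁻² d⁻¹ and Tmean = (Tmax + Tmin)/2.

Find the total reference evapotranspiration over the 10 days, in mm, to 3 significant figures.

Tmean = (31.6 + 22.6)/2 = 27.10 °C
0.408 Ra = 0.408 × 28.8 = 11.7504 mm/d equivalent
ET₀ = 0.0023 × 11.7504 × (27.10 + 17.8) × √9.0 = 0.0023 × 11.7504 × 44.90 × 3.0000 = 3.6404 mm/d
Over 10 days: 3.6404 × 10 = 36.404 mm

36.4 mm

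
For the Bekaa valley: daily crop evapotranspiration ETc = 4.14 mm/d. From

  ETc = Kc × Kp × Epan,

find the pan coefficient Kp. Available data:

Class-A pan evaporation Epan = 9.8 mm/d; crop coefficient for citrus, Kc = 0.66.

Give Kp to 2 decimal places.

ETc = Kc × Kp × Epan  ⇒  Kp = ETc / (Kc × Epan)
Kp = 4.14 / (0.66 × 9.8) = 4.14 / 6.468 = 0.6401

0.64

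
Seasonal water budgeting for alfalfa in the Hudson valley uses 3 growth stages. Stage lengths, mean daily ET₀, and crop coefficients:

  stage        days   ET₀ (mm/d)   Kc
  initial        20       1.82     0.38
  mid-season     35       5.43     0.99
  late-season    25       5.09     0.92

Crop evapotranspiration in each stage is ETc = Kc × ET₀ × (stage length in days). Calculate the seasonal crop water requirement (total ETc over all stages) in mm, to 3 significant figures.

319 mm

initial: 0.38 × 1.82 × 20 = 13.83 mm
mid-season: 0.99 × 5.43 × 35 = 188.15 mm
late-season: 0.92 × 5.09 × 25 = 117.07 mm
Seasonal total = 319.05 mm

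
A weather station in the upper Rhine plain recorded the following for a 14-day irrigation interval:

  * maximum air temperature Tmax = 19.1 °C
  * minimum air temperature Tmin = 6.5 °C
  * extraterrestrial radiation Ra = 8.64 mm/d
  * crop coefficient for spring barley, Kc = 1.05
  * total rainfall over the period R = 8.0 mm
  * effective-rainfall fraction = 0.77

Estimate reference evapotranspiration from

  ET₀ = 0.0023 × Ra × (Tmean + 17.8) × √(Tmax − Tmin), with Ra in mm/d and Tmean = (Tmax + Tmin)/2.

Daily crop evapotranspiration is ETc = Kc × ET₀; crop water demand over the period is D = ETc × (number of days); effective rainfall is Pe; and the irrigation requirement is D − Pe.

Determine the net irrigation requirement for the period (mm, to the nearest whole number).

26 mm

Tmean = (19.1 + 6.5)/2 = 12.80 °C
ET₀ = 0.0023 × 8.64 × (12.80 + 17.8) × √12.6 = 0.0023 × 8.64 × 30.60 × 3.5496 = 2.1585 mm/d
ETc = Kc × ET₀ = 1.05 × 2.1585 = 2.2664 mm/d
Crop demand D = ETc × 14 d = 2.2664 × 14 = 31.730 mm
Pe = 0.77 × 8.0 = 6.160 mm
D − Pe = 31.730 − 6.160 = 25.570 mm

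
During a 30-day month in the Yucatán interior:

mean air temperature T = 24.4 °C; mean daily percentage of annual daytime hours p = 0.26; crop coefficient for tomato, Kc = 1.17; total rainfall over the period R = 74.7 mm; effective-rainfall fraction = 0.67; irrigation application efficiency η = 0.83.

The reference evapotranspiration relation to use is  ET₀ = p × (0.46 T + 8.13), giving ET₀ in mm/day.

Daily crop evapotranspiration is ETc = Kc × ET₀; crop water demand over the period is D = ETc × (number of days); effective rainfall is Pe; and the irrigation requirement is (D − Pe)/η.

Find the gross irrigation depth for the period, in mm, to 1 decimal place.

ET₀ = 0.26 × (0.46 × 24.4 + 8.13) = 0.26 × 19.354 = 5.0320 mm/d
ETc = Kc × ET₀ = 1.17 × 5.0320 = 5.8874 mm/d
Crop demand D = ETc × 30 d = 5.8874 × 30 = 176.622 mm
Pe = 0.67 × 74.7 = 50.049 mm
D − Pe = 176.622 − 50.049 = 126.573 mm
Gross irrigation = 126.573 / 0.83 = 152.498 mm

152.5 mm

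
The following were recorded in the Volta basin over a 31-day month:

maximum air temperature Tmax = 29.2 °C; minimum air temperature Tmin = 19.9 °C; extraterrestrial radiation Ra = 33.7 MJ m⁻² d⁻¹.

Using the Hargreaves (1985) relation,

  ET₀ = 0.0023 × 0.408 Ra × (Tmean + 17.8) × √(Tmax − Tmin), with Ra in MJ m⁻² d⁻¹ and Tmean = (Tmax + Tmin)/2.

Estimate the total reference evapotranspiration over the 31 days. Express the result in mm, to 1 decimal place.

Tmean = (29.2 + 19.9)/2 = 24.55 °C
0.408 Ra = 0.408 × 33.7 = 13.7496 mm/d equivalent
ET₀ = 0.0023 × 13.7496 × (24.55 + 17.8) × √9.3 = 0.0023 × 13.7496 × 42.35 × 3.0496 = 4.0843 mm/d
Over 31 days: 4.0843 × 31 = 126.613 mm

126.6 mm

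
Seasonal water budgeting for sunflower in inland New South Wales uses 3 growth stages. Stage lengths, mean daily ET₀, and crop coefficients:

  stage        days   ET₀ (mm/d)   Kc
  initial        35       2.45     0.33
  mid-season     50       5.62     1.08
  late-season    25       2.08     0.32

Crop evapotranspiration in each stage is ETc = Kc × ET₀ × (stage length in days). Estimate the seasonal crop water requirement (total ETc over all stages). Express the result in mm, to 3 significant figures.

initial: 0.33 × 2.45 × 35 = 28.30 mm
mid-season: 1.08 × 5.62 × 50 = 303.48 mm
late-season: 0.32 × 2.08 × 25 = 16.64 mm
Seasonal total = 348.42 mm

348 mm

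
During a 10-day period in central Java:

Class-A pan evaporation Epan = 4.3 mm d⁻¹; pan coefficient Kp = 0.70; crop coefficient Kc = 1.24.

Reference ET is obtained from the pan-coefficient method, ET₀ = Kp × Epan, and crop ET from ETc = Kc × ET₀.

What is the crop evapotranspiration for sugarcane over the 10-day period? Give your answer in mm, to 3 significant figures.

37.3 mm

ET₀ = 0.70 × 4.3 = 3.0100 mm/d
ETc = Kc × ET₀ = 1.24 × 3.0100 = 3.7324 mm/d
Over 10 days: 3.7324 × 10 = 37.324 mm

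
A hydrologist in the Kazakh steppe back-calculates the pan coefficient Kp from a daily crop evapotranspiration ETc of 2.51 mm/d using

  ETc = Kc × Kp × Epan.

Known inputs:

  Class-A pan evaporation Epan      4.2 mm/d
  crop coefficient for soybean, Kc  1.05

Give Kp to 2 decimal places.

0.57

ETc = Kc × Kp × Epan  ⇒  Kp = ETc / (Kc × Epan)
Kp = 2.51 / (1.05 × 4.2) = 2.51 / 4.410 = 0.5692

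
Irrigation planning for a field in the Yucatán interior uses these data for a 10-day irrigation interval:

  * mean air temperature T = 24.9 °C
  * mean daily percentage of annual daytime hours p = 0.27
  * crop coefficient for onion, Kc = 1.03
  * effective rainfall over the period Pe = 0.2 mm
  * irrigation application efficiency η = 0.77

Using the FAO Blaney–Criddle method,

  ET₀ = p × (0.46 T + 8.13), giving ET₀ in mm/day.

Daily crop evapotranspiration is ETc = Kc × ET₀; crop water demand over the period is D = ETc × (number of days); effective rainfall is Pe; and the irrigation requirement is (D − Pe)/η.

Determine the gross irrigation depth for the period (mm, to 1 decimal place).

ET₀ = 0.27 × (0.46 × 24.9 + 8.13) = 0.27 × 19.584 = 5.2877 mm/d
ETc = Kc × ET₀ = 1.03 × 5.2877 = 5.4463 mm/d
Crop demand D = ETc × 10 d = 5.4463 × 10 = 54.463 mm
D − Pe = 54.463 − 0.2 = 54.263 mm
Gross irrigation = 54.263 / 0.77 = 70.471 mm

70.5 mm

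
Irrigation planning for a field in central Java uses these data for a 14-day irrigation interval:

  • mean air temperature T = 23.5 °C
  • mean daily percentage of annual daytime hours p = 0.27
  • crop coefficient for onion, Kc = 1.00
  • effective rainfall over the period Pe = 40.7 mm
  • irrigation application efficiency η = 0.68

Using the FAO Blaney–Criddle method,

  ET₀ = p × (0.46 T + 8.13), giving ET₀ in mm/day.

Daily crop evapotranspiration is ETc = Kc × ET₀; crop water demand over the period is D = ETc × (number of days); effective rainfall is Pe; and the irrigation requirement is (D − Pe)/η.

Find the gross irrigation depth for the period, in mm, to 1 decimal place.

ET₀ = 0.27 × (0.46 × 23.5 + 8.13) = 0.27 × 18.940 = 5.1138 mm/d
ETc = Kc × ET₀ = 1.00 × 5.1138 = 5.1138 mm/d
Crop demand D = ETc × 14 d = 5.1138 × 14 = 71.593 mm
D − Pe = 71.593 − 40.7 = 30.893 mm
Gross irrigation = 30.893 / 0.68 = 45.431 mm

45.4 mm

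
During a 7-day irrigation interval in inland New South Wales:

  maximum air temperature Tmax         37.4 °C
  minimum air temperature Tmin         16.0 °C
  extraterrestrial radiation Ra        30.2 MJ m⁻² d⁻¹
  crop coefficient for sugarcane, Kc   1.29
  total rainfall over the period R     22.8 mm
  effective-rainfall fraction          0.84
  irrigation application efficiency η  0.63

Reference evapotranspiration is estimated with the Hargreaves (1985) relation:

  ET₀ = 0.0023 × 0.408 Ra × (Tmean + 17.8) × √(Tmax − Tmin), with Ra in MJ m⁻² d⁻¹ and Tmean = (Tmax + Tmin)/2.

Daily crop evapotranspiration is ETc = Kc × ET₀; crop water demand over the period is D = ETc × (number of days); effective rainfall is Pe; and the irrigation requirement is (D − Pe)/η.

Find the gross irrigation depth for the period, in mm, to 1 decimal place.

Tmean = (37.4 + 16.0)/2 = 26.70 °C
0.408 Ra = 0.408 × 30.2 = 12.3216 mm/d equivalent
ET₀ = 0.0023 × 12.3216 × (26.70 + 17.8) × √21.4 = 0.0023 × 12.3216 × 44.50 × 4.6260 = 5.8339 mm/d
ETc = Kc × ET₀ = 1.29 × 5.8339 = 7.5257 mm/d
Crop demand D = ETc × 7 d = 7.5257 × 7 = 52.680 mm
Pe = 0.84 × 22.8 = 19.152 mm
D − Pe = 52.680 − 19.152 = 33.528 mm
Gross irrigation = 33.528 / 0.63 = 53.219 mm

53.2 mm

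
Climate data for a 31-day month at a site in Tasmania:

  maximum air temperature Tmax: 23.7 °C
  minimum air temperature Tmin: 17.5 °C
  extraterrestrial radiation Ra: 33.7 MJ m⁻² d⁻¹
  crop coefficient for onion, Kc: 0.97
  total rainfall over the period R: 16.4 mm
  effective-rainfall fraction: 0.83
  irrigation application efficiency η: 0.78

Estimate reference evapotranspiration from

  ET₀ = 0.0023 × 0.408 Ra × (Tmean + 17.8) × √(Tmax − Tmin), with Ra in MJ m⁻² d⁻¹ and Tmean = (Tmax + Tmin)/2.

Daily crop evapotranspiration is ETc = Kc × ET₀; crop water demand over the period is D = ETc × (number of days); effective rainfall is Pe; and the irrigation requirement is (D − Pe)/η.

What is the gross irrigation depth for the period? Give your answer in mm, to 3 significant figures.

99.1 mm

Tmean = (23.7 + 17.5)/2 = 20.60 °C
0.408 Ra = 0.408 × 33.7 = 13.7496 mm/d equivalent
ET₀ = 0.0023 × 13.7496 × (20.60 + 17.8) × √6.2 = 0.0023 × 13.7496 × 38.40 × 2.4900 = 3.0238 mm/d
ETc = Kc × ET₀ = 0.97 × 3.0238 = 2.9331 mm/d
Crop demand D = ETc × 31 d = 2.9331 × 31 = 90.926 mm
Pe = 0.83 × 16.4 = 13.612 mm
D − Pe = 90.926 − 13.612 = 77.314 mm
Gross irrigation = 77.314 / 0.78 = 99.121 mm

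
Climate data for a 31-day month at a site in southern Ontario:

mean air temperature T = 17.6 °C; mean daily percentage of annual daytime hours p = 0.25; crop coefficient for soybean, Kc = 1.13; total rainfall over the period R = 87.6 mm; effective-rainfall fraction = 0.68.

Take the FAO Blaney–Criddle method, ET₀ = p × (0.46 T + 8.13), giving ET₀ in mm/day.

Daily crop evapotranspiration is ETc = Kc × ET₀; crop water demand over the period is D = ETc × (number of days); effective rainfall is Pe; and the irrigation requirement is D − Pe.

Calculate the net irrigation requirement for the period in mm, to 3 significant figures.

82.5 mm

ET₀ = 0.25 × (0.46 × 17.6 + 8.13) = 0.25 × 16.226 = 4.0565 mm/d
ETc = Kc × ET₀ = 1.13 × 4.0565 = 4.5838 mm/d
Crop demand D = ETc × 31 d = 4.5838 × 31 = 142.098 mm
Pe = 0.68 × 87.6 = 59.568 mm
D − Pe = 142.098 − 59.568 = 82.530 mm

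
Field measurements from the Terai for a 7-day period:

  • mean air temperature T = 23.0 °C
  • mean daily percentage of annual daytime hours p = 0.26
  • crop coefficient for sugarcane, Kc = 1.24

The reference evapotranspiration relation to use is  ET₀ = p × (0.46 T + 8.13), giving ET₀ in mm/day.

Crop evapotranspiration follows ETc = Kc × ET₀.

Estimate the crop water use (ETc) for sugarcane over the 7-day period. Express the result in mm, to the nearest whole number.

42 mm

ET₀ = 0.26 × (0.46 × 23.0 + 8.13) = 0.26 × 18.710 = 4.8646 mm/d
ETc = Kc × ET₀ = 1.24 × 4.8646 = 6.0321 mm/d
Over 7 days: 6.0321 × 7 = 42.225 mm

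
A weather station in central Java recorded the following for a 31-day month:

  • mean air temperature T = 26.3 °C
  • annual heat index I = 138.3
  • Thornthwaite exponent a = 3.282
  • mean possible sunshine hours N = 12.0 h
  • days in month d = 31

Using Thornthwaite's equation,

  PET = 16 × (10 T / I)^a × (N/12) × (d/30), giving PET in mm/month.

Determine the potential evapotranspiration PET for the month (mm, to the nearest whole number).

10T/I = 10 × 26.3 / 138.3 = 1.9017
(10T/I)^a = 1.9017^3.282 = 8.2441
Uncorrected PET = 16 × 8.2441 = 131.906 mm
Correction = (N/12)(d/30) = (12.0/12)(31/30) = 1.0333
PET = 131.906 × 1.0333 = 136.298 mm/month

136 mm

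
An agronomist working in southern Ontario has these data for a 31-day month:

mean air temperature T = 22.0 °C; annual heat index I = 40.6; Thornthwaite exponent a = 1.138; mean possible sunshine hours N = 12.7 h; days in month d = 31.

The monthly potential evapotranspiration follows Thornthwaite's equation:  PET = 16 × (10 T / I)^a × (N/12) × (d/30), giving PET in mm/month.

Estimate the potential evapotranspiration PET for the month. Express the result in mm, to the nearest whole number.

120 mm

10T/I = 10 × 22.0 / 40.6 = 5.4187
(10T/I)^a = 5.4187^1.138 = 6.8418
Uncorrected PET = 16 × 6.8418 = 109.469 mm
Correction = (N/12)(d/30) = (12.7/12)(31/30) = 1.0936
PET = 109.469 × 1.0936 = 119.715 mm/month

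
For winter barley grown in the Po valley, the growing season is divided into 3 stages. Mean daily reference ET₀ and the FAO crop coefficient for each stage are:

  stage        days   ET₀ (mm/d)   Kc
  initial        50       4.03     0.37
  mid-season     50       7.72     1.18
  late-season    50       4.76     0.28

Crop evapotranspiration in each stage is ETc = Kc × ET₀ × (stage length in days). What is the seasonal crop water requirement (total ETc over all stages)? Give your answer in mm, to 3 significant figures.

597 mm

initial: 0.37 × 4.03 × 50 = 74.56 mm
mid-season: 1.18 × 7.72 × 50 = 455.48 mm
late-season: 0.28 × 4.76 × 50 = 66.64 mm
Seasonal total = 596.68 mm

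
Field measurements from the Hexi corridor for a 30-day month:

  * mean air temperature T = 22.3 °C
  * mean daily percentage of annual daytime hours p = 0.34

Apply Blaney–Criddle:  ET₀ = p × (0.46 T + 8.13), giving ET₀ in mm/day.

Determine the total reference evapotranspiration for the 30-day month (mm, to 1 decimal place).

ET₀ = 0.34 × (0.46 × 22.3 + 8.13) = 0.34 × 18.388 = 6.2519 mm/d
Monthly total = 6.2519 × 30 = 187.557 mm

187.6 mm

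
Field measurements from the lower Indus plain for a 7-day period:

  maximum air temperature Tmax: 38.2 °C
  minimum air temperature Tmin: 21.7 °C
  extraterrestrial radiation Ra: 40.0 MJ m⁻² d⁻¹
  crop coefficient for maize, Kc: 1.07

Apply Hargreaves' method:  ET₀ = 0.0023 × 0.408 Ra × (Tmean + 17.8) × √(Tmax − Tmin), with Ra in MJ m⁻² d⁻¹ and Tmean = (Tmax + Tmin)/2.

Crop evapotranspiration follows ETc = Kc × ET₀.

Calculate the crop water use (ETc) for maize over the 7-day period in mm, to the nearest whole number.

55 mm

Tmean = (38.2 + 21.7)/2 = 29.95 °C
0.408 Ra = 0.408 × 40.0 = 16.3200 mm/d equivalent
ET₀ = 0.0023 × 16.3200 × (29.95 + 17.8) × √16.5 = 0.0023 × 16.3200 × 47.75 × 4.0620 = 7.2805 mm/d
ETc = Kc × ET₀ = 1.07 × 7.2805 = 7.7901 mm/d
Over 7 days: 7.7901 × 7 = 54.531 mm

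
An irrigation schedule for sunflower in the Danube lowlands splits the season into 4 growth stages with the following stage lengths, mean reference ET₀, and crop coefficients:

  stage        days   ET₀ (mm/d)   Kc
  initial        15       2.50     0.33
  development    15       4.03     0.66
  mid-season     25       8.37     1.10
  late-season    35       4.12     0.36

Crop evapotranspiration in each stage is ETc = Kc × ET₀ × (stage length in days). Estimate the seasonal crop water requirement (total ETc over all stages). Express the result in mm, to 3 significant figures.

334 mm

initial: 0.33 × 2.50 × 15 = 12.38 mm
development: 0.66 × 4.03 × 15 = 39.90 mm
mid-season: 1.10 × 8.37 × 25 = 230.18 mm
late-season: 0.36 × 4.12 × 35 = 51.91 mm
Seasonal total = 334.37 mm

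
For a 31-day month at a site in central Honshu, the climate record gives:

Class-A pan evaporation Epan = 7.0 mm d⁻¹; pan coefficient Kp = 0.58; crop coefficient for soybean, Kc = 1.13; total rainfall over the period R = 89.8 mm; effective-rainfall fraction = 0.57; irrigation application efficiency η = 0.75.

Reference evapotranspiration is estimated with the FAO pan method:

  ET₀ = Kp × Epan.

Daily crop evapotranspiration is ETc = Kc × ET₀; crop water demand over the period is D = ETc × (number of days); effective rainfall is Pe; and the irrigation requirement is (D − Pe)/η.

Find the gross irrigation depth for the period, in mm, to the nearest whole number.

ET₀ = 0.58 × 7.0 = 4.0600 mm/d
ETc = Kc × ET₀ = 1.13 × 4.0600 = 4.5878 mm/d
Crop demand D = ETc × 31 d = 4.5878 × 31 = 142.222 mm
Pe = 0.57 × 89.8 = 51.186 mm
D − Pe = 142.222 − 51.186 = 91.036 mm
Gross irrigation = 91.036 / 0.75 = 121.381 mm

121 mm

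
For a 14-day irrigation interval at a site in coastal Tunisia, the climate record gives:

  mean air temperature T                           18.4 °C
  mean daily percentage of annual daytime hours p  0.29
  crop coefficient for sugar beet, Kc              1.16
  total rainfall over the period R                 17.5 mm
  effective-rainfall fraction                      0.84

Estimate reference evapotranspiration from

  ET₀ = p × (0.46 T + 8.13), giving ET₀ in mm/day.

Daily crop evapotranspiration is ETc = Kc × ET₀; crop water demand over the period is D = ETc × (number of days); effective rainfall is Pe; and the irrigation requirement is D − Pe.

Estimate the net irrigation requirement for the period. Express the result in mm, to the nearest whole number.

63 mm

ET₀ = 0.29 × (0.46 × 18.4 + 8.13) = 0.29 × 16.594 = 4.8123 mm/d
ETc = Kc × ET₀ = 1.16 × 4.8123 = 5.5823 mm/d
Crop demand D = ETc × 14 d = 5.5823 × 14 = 78.152 mm
Pe = 0.84 × 17.5 = 14.700 mm
D − Pe = 78.152 − 14.700 = 63.452 mm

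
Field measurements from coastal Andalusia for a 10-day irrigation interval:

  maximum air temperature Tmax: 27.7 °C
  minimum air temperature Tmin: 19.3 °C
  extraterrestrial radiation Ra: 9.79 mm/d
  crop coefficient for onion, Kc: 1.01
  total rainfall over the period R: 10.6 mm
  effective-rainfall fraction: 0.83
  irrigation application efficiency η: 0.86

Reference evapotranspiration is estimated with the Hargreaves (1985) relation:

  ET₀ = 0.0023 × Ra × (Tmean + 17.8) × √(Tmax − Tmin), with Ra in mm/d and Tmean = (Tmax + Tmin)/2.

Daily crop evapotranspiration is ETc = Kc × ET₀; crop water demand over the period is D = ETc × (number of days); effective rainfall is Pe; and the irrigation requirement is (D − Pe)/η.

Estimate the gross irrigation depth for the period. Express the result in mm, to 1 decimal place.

Tmean = (27.7 + 19.3)/2 = 23.50 °C
ET₀ = 0.0023 × 9.79 × (23.50 + 17.8) × √8.4 = 0.0023 × 9.79 × 41.30 × 2.8983 = 2.6953 mm/d
ETc = Kc × ET₀ = 1.01 × 2.6953 = 2.7223 mm/d
Crop demand D = ETc × 10 d = 2.7223 × 10 = 27.223 mm
Pe = 0.83 × 10.6 = 8.798 mm
D − Pe = 27.223 − 8.798 = 18.425 mm
Gross irrigation = 18.425 / 0.86 = 21.424 mm

21.4 mm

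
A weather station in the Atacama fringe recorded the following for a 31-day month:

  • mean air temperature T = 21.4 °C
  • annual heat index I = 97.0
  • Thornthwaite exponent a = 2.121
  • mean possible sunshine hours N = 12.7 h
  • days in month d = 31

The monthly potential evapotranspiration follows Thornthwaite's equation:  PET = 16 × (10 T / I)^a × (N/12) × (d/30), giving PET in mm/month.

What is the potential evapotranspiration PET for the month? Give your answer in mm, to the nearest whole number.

94 mm

10T/I = 10 × 21.4 / 97.0 = 2.2062
(10T/I)^a = 2.2062^2.121 = 5.3564
Uncorrected PET = 16 × 5.3564 = 85.702 mm
Correction = (N/12)(d/30) = (12.7/12)(31/30) = 1.0936
PET = 85.702 × 1.0936 = 93.724 mm/month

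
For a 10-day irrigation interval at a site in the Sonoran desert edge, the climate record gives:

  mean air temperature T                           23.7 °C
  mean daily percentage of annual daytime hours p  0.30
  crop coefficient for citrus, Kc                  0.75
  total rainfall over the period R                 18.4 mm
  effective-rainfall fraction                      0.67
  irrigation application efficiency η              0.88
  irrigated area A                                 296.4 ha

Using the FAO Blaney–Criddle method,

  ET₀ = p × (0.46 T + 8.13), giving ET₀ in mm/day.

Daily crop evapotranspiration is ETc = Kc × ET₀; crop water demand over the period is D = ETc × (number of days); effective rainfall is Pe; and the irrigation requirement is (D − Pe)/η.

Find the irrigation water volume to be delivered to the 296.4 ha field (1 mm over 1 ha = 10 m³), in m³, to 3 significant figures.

103000 m³

ET₀ = 0.30 × (0.46 × 23.7 + 8.13) = 0.30 × 19.032 = 5.7096 mm/d
ETc = Kc × ET₀ = 0.75 × 5.7096 = 4.2822 mm/d
Crop demand D = ETc × 10 d = 4.2822 × 10 = 42.822 mm
Pe = 0.67 × 18.4 = 12.328 mm
D − Pe = 42.822 − 12.328 = 30.494 mm
Gross irrigation = 30.494 / 0.88 = 34.652 mm
Volume = 34.652 mm × 296.4 ha × 10 = 102708.5 m³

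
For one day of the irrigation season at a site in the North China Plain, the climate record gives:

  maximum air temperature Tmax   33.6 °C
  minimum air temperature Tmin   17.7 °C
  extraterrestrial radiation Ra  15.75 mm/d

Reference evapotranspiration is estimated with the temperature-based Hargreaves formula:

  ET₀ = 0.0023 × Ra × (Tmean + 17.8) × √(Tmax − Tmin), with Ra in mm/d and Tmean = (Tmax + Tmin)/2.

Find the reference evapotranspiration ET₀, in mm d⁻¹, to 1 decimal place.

6.3 mm d⁻¹

Tmean = (33.6 + 17.7)/2 = 25.65 °C
ET₀ = 0.0023 × 15.75 × (25.65 + 17.8) × √15.9 = 0.0023 × 15.75 × 43.45 × 3.9875 = 6.2762 mm/d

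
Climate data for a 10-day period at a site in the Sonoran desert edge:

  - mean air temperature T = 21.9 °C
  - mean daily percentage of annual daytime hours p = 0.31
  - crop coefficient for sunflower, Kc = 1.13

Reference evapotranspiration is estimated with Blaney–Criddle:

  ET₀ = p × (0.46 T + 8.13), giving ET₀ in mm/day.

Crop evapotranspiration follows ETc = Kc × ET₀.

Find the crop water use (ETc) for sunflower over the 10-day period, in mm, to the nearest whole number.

ET₀ = 0.31 × (0.46 × 21.9 + 8.13) = 0.31 × 18.204 = 5.6432 mm/d
ETc = Kc × ET₀ = 1.13 × 5.6432 = 6.3768 mm/d
Over 10 days: 6.3768 × 10 = 63.768 mm

64 mm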